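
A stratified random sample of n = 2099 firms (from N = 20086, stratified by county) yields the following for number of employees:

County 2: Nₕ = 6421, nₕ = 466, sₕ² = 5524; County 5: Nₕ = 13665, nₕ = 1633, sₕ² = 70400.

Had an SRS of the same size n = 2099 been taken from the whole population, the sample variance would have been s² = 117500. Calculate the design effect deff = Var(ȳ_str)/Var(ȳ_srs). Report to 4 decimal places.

0.3729

Var(ȳ_str) = Σ Wₕ²(1−fₕ)sₕ²/nₕ with Wₕ = Nₕ/20086:
  County 2: (6421/20086)²·(1−466/6421)·5524/466 = 1.1234798
  County 5: (13665/20086)²·(1−1633/13665)·70400/1633 = 17.568999
  → Var(ȳ_str) = 18.692479.
Var(ȳ_srs) = (1 − 2099/20086)·117500/2099 = 50.129192.
deff = 18.692479 / 50.129192 = 0.3729.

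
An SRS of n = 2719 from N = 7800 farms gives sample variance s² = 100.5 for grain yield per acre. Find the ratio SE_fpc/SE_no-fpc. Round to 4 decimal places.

f = n/N = 2719/7800 = 0.34858974.
SE_no-fpc = √(s²/n) = 0.19225535; SE_fpc = √((1−f)s²/n) = 0.15516927.
Ratio = √(1−f) = 0.80709990.

0.8071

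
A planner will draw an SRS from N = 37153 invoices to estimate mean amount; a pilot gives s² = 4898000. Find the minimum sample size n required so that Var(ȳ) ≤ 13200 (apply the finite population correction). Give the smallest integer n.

Without fpc, n₀ = s²/D = 4898000/13200 = 371.0606.
With fpc, (1 − n/N)·s²/n ≤ D requires n ≥ n₀/(1 + n₀/N) = 371.0606/(1 + 371.0606/37153) = 367.3913.
Rounding up, n = 368.

368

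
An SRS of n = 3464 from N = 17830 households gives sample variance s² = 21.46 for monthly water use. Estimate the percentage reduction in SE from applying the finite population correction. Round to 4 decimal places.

f = n/N = 3464/17830 = 0.19427930.
SE_no-fpc = √(s²/n) = 0.078709276; SE_fpc = √((1−f)s²/n) = 0.070650978.
Ratio = √(1−f) = 0.89761946. Reduction = 100·(1 − 0.89761946) = 10.2381%.

10.2381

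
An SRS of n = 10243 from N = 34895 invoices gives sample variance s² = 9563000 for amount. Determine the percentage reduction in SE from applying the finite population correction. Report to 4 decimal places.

f = n/N = 10243/34895 = 0.29353776.
SE_no-fpc = √(s²/n) = 30.555085; SE_fpc = √((1−f)s²/n) = 25.681948.
Ratio = √(1−f) = 0.84051308. Reduction = 100·(1 − 0.84051308) = 15.9487%.

15.9487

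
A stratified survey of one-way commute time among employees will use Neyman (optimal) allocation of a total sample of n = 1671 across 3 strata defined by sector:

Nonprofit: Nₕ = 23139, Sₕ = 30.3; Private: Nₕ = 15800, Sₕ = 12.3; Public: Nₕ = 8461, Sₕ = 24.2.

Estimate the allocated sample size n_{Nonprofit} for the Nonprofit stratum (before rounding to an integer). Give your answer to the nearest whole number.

1065

Neyman allocation: nₕ = n·NₕSₕ / Σⱼ NⱼSⱼ.
Σ NⱼSⱼ = 23139·30.3 + 15800·12.3 + 8461·24.2 = 1.1002079 × 10^6.
n_{Nonprofit} = 1671·23139·30.3 / (1.1002079 × 10^6) = 1065.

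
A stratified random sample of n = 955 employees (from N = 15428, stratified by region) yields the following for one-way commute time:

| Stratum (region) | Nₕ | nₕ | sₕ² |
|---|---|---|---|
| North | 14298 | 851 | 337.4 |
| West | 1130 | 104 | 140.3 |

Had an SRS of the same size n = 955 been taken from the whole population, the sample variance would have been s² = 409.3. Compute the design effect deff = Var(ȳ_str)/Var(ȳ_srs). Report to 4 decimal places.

0.8129

Var(ȳ_str) = Σ Wₕ²(1−fₕ)sₕ²/nₕ with Wₕ = Nₕ/15428:
  North: (14298/15428)²·(1−851/14298)·337.4/851 = 0.32025576
  West: (1130/15428)²·(1−104/1130)·140.3/104 = 0.006570991
  → Var(ȳ_str) = 0.32682675.
Var(ȳ_srs) = (1 − 955/15428)·409.3/955 = 0.4020567.
deff = 0.32682675 / 0.4020567 = 0.8129.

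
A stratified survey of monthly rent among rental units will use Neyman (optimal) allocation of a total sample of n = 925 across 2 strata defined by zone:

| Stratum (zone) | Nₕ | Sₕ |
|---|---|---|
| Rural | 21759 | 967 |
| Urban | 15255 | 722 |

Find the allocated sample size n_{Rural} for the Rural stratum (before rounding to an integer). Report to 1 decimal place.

607.2

Neyman allocation: nₕ = n·NₕSₕ / Σⱼ NⱼSⱼ.
Σ NⱼSⱼ = 21759·967 + 15255·722 = 3.2055063 × 10^7.
n_{Rural} = 925·21759·967 / (3.2055063 × 10^7) = 607.2.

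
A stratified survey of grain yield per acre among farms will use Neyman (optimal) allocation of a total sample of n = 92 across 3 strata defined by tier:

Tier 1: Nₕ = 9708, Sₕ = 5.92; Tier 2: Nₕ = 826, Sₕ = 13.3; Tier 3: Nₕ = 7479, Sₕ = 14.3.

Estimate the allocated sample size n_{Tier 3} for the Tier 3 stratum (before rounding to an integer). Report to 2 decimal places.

Neyman allocation: nₕ = n·NₕSₕ / Σⱼ NⱼSⱼ.
Σ NⱼSⱼ = 9708·5.92 + 826·13.3 + 7479·14.3 = 175406.86.
n_{Tier 3} = 92·7479·14.3 / 175406.86 = 56.09.

56.09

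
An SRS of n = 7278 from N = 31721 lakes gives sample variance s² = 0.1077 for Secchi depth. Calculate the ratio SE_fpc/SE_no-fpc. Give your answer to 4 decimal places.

f = n/N = 7278/31721 = 0.22943791.
SE_no-fpc = √(s²/n) = 0.0038468197; SE_fpc = √((1−f)s²/n) = 0.0033768024.
Ratio = √(1−f) = 0.87781666.

0.8778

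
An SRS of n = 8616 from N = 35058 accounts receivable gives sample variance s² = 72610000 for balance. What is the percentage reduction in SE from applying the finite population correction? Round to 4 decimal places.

13.1532

f = n/N = 8616/35058 = 0.24576416.
SE_no-fpc = √(s²/n) = 91.800569; SE_fpc = √((1−f)s²/n) = 79.725813.
Ratio = √(1−f) = 0.86846752. Reduction = 100·(1 − 0.86846752) = 13.1532%.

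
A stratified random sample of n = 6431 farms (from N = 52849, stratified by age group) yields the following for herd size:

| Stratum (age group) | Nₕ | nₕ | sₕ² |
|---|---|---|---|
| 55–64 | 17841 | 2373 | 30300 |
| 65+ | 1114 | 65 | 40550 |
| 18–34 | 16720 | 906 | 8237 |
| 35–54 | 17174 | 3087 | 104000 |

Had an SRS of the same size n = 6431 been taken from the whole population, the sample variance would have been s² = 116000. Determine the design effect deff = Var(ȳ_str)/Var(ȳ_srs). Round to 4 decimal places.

Var(ȳ_str) = Σ Wₕ²(1−fₕ)sₕ²/nₕ with Wₕ = Nₕ/52849:
  55–64: (17841/52849)²·(1−2373/17841)·30300/2373 = 1.2616088
  65+: (1114/52849)²·(1−65/1114)·40550/65 = 0.2610145
  18–34: (16720/52849)²·(1−906/16720)·8237/906 = 0.86068717
  35–54: (17174/52849)²·(1−3087/17174)·104000/3087 = 2.9181871
  → Var(ȳ_str) = 5.3014976.
Var(ȳ_srs) = (1 − 6431/52849)·116000/6431 = 15.842697.
deff = 5.3014976 / 15.842697 = 0.3346.

0.3346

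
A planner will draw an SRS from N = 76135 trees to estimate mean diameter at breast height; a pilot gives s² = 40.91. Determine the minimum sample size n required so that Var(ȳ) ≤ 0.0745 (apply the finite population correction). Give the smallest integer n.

546

Without fpc, n₀ = s²/D = 40.91/0.0745 = 549.1275.
With fpc, (1 − n/N)·s²/n ≤ D requires n ≥ n₀/(1 + n₀/N) = 549.1275/(1 + 549.1275/76135) = 545.1953.
Rounding up, n = 546.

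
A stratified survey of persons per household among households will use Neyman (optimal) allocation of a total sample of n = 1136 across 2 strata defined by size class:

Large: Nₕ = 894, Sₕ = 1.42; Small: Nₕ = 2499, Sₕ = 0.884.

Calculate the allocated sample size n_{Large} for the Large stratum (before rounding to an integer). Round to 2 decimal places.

Neyman allocation: nₕ = n·NₕSₕ / Σⱼ NⱼSⱼ.
Σ NⱼSⱼ = 894·1.42 + 2499·0.884 = 3478.596.
n_{Large} = 1136·894·1.42 / 3478.596 = 414.57.

414.57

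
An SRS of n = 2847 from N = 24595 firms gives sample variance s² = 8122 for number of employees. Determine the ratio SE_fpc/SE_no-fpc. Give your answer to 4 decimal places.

0.9403

f = n/N = 2847/24595 = 0.11575523.
SE_no-fpc = √(s²/n) = 1.6890315; SE_fpc = √((1−f)s²/n) = 1.5882688.
Ratio = √(1−f) = 0.94034290.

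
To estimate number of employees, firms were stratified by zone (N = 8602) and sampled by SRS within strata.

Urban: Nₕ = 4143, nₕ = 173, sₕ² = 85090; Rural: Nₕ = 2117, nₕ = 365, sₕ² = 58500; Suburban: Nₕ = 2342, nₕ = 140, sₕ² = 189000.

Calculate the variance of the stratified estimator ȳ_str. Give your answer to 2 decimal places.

211.45

Var(ȳ_str) = Σₕ Wₕ²(1 − fₕ)sₕ²/nₕ with Wₕ = Nₕ/N, N = 8602.
Urban: Wₕ = 0.48163218; term = 0.48163218²·(1 − 0.04175718)·85090/173 = 109.32991.
Rural: Wₕ = 0.24610556; term = 0.24610556²·(1 − 0.17241379)·58500/365 = 8.0337643.
Suburban: Wₕ = 0.27226226; term = 0.27226226²·(1 − 0.05977797)·189000/140 = 94.089053.
Sum = 211.45273.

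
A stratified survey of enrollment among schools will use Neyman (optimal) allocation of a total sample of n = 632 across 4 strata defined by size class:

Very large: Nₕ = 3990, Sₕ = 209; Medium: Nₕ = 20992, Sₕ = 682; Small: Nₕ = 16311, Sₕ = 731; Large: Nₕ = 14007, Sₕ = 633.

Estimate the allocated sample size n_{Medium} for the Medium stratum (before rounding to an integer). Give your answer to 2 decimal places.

251.75

Neyman allocation: nₕ = n·NₕSₕ / Σⱼ NⱼSⱼ.
Σ NⱼSⱼ = 3990·209 + 20992·682 + 16311·731 + 14007·633 = 3.5940226 × 10^7.
n_{Medium} = 632·20992·682 / (3.5940226 × 10^7) = 251.75.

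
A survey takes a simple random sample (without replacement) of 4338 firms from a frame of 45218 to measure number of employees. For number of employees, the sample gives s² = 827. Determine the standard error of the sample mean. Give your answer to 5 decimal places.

0.41515

Under SRS without replacement, Var(ȳ) = (1 − f)·s²/n with f = n/N = 4338/45218 = 0.09593525.
Var(ȳ) = (1 − 0.09593525)·827/4338 = 0.90406475·0.19064085 = 0.17235167.
SE(ȳ) = √(0.17235167) = 0.41515.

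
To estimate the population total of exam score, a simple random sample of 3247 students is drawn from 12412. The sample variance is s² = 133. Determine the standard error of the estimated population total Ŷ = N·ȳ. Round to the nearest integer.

Var(Ŷ) = N²·Var(ȳ) = N²·(1 − n/N)·s²/n.
f = 3247/12412 = 0.26160168; Var(ȳ) = 0.73839832·133/3247 = 0.03024545.
Var(Ŷ) = 12412² · 0.03024545 = 4.6595458 × 10^6.
SE(Ŷ) = √(4.6595458 × 10^6) = 2159.

2159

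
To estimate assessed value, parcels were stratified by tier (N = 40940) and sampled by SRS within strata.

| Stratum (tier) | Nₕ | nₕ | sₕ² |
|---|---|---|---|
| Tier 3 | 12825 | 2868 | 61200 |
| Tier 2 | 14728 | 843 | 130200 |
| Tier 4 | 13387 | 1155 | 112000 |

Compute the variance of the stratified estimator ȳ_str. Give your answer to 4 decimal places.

29.9437

Var(ȳ_str) = Σₕ Wₕ²(1 − fₕ)sₕ²/nₕ with Wₕ = Nₕ/N, N = 40940.
Tier 3: Wₕ = 0.31326331; term = 0.31326331²·(1 − 0.22362573)·61200/2868 = 1.6257826.
Tier 2: Wₕ = 0.35974597; term = 0.35974597²·(1 − 0.05723791)·130200/843 = 18.844186.
Tier 4: Wₕ = 0.32699072; term = 0.32699072²·(1 − 0.08627773)·112000/1155 = 9.4737321.
Sum = 29.943701.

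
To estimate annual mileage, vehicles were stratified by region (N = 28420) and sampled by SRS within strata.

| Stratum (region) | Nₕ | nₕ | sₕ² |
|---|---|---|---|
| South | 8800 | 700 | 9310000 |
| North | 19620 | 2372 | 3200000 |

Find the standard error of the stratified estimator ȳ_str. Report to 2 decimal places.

Var(ȳ_str) = Σₕ Wₕ²(1 − fₕ)sₕ²/nₕ with Wₕ = Nₕ/N, N = 28420.
South: Wₕ = 0.30964110; term = 0.30964110²·(1 − 0.07954545)·9310000/700 = 1173.7381.
North: Wₕ = 0.69035890; term = 0.69035890²·(1 − 0.12089704)·3200000/2372 = 565.22959.
Sum = 1738.9677.
SE = √(1738.9677) = 41.70.

41.70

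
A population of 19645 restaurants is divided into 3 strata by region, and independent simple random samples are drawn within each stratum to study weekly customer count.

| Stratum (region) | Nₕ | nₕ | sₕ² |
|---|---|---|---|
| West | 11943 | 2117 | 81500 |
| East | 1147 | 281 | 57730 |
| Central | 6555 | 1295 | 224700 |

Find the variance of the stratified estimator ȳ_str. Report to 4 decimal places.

Var(ȳ_str) = Σₕ Wₕ²(1 − fₕ)sₕ²/nₕ with Wₕ = Nₕ/N, N = 19645.
West: Wₕ = 0.60794095; term = 0.60794095²·(1 − 0.17725865)·81500/2117 = 11.706387.
East: Wₕ = 0.05838636; term = 0.05838636²·(1 − 0.24498692)·57730/281 = 0.52877691.
Central: Wₕ = 0.33367269; term = 0.33367269²·(1 − 0.19755912)·224700/1295 = 15.501998.
Sum = 27.737162.

27.7372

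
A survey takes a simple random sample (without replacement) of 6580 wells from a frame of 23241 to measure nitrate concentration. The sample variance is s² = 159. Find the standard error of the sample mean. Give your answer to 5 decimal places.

Under SRS without replacement, Var(ȳ) = (1 − f)·s²/n with f = n/N = 6580/23241 = 0.28312035.
Var(ȳ) = (1 − 0.28312035)·159/6580 = 0.71687965·0.024164134 = 0.017322776.
SE(ȳ) = √(0.017322776) = 0.13162.

0.13162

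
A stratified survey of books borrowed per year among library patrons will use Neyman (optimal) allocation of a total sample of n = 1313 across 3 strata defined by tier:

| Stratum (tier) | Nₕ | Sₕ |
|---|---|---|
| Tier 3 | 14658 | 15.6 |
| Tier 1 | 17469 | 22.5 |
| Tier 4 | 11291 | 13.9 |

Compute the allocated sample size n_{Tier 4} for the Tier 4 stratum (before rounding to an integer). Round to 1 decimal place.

Neyman allocation: nₕ = n·NₕSₕ / Σⱼ NⱼSⱼ.
Σ NⱼSⱼ = 14658·15.6 + 17469·22.5 + 11291·13.9 = 778662.2.
n_{Tier 4} = 1313·11291·13.9 / 778662.2 = 264.6.

264.6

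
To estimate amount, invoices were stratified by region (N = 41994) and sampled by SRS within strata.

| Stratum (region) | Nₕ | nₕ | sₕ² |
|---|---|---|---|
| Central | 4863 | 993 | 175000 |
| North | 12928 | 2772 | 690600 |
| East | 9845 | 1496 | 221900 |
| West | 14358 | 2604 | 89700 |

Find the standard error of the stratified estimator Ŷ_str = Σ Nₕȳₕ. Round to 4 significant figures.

232400

Var(Ŷ_str) = Σₕ Nₕ²(1 − fₕ)sₕ²/nₕ.
Central: 4863²·(1 − 993/4863)·175000/993 = 3.3166835 × 10^9.
North: 12928²·(1 − 2772/12928)·690600/2772 = 3.2710515 × 10^10.
East: 9845²·(1 − 1496/9845)·221900/1496 = 1.2192026 × 10^10.
West: 14358²·(1 − 2604/14358)·89700/2604 = 5.8134119 × 10^9.
Sum = 5.4032636 × 10^10.
SE = √(5.4032636 × 10^10) = 232400.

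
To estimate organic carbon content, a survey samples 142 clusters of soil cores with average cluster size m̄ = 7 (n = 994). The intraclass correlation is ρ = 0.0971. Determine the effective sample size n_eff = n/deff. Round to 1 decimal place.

628.1

deff = 1 + (7 − 1)·0.0971 = 1 + 0.5826 = 1.5826.
n_eff = 994 / 1.5826 = 628.1.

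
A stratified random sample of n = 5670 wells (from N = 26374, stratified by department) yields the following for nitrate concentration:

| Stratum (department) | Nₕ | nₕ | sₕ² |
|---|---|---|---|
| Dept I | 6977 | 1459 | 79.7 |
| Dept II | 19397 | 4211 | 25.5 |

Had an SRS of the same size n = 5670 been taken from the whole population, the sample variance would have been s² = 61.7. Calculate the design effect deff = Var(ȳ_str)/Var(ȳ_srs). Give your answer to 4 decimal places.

Var(ȳ_str) = Σ Wₕ²(1−fₕ)sₕ²/nₕ with Wₕ = Nₕ/26374:
  Dept I: (6977/26374)²·(1−1459/6977)·79.7/1459 = 0.0030234406
  Dept II: (19397/26374)²·(1−4211/19397)·25.5/4211 = 0.0025643712
  → Var(ȳ_str) = 0.0055878118.
Var(ȳ_srs) = (1 − 5670/26374)·61.7/5670 = 0.008542409.
deff = 0.0055878118 / 0.008542409 = 0.6541.

0.6541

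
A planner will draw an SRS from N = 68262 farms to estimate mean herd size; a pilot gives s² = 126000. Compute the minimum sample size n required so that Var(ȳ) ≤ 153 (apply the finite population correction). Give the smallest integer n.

Without fpc, n₀ = s²/D = 126000/153 = 823.5294.
With fpc, (1 − n/N)·s²/n ≤ D requires n ≥ n₀/(1 + n₀/N) = 823.5294/(1 + 823.5294/68262) = 813.7126.
Rounding up, n = 814.

814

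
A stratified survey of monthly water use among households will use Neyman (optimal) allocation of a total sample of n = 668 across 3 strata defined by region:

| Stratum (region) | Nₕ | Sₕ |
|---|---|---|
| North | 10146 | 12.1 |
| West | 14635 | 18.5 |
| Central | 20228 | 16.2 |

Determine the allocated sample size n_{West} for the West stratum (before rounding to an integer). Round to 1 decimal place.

250.8

Neyman allocation: nₕ = n·NₕSₕ / Σⱼ NⱼSⱼ.
Σ NⱼSⱼ = 10146·12.1 + 14635·18.5 + 20228·16.2 = 721207.7.
n_{West} = 668·14635·18.5 / 721207.7 = 250.8.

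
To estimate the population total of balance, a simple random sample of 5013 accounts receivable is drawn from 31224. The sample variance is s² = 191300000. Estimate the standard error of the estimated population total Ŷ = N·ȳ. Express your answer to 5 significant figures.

5.5885 × 10^6

Var(Ŷ) = N²·Var(ȳ) = N²·(1 − n/N)·s²/n.
f = 5013/31224 = 0.16054958; Var(ȳ) = 0.83945042·191300000/5013 = 32034.085.
Var(Ŷ) = 31224² · 32034.085 = 3.1231252 × 10^13.
SE(Ŷ) = √(3.1231252 × 10^13) = 5.5885 × 10^6.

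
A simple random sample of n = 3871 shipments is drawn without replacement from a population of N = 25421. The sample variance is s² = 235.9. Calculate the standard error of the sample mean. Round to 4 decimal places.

0.2273

Under SRS without replacement, Var(ȳ) = (1 − f)·s²/n with f = n/N = 3871/25421 = 0.15227568.
Var(ȳ) = (1 − 0.15227568)·235.9/3871 = 0.84772432·0.060940325 = 0.051660596.
SE(ȳ) = √(0.051660596) = 0.2273.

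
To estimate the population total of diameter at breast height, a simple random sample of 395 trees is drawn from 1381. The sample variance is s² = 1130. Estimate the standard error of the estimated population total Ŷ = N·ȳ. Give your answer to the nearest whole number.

1974

Var(Ŷ) = N²·Var(ȳ) = N²·(1 − n/N)·s²/n.
f = 395/1381 = 0.28602462; Var(ȳ) = 0.71397538·1130/395 = 2.0425118.
Var(Ŷ) = 1381² · 2.0425118 = 3.8953988 × 10^6.
SE(Ŷ) = √(3.8953988 × 10^6) = 1974.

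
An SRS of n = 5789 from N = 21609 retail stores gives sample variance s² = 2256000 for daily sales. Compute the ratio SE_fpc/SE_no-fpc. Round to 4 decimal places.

0.8556

f = n/N = 5789/21609 = 0.26789764.
SE_no-fpc = √(s²/n) = 19.740937; SE_fpc = √((1−f)s²/n) = 16.890934.
Ratio = √(1−f) = 0.85562981.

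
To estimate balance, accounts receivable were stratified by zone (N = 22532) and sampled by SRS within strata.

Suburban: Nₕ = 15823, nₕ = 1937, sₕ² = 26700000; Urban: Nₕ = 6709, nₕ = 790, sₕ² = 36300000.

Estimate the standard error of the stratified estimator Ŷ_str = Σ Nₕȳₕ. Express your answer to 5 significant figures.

Var(Ŷ_str) = Σₕ Nₕ²(1 − fₕ)sₕ²/nₕ.
Suburban: 15823²·(1 − 1937/15823)·26700000/1937 = 3.0286398 × 10^12.
Urban: 6709²·(1 − 790/6709)·36300000/790 = 1.8246756 × 10^12.
Sum = 4.8533154 × 10^12.
SE = √(4.8533154 × 10^12) = 2.2030 × 10^6.

2.2030 × 10^6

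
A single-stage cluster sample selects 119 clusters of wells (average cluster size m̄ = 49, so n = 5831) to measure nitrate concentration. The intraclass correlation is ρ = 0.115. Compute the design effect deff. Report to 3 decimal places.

6.520

deff = 1 + (49 − 1)·0.115 = 1 + 5.52 = 6.52.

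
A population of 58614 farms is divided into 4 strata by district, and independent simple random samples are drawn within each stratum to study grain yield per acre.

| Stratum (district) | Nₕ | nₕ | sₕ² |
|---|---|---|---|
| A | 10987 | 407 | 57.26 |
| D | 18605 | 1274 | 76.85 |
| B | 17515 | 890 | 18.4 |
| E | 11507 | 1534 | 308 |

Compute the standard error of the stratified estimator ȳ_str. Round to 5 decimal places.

Var(ȳ_str) = Σₕ Wₕ²(1 − fₕ)sₕ²/nₕ with Wₕ = Nₕ/N, N = 58614.
A: Wₕ = 0.18744669; term = 0.18744669²·(1 − 0.03704378)·57.26/407 = 0.0047601321.
D: Wₕ = 0.31741563; term = 0.31741563²·(1 − 0.06847622)·76.85/1274 = 0.0056614154.
B: Wₕ = 0.29881939; term = 0.29881939²·(1 − 0.05081359)·18.4/890 = 0.0017522533.
E: Wₕ = 0.19631829; term = 0.19631829²·(1 − 0.13331016)·308/1534 = 0.0067067261.
Sum = 0.018880527.
SE = √(0.018880527) = 0.13741.

0.13741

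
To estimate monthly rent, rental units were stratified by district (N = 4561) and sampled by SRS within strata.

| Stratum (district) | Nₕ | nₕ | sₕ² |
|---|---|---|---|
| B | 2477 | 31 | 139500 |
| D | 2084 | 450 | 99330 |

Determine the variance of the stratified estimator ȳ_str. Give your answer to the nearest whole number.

1347

Var(ȳ_str) = Σₕ Wₕ²(1 − fₕ)sₕ²/nₕ with Wₕ = Nₕ/N, N = 4561.
B: Wₕ = 0.54308266; term = 0.54308266²·(1 − 0.01251514)·139500/31 = 1310.6141.
D: Wₕ = 0.45691734; term = 0.45691734²·(1 − 0.21593090)·99330/450 = 36.132461.
Sum = 1346.7466.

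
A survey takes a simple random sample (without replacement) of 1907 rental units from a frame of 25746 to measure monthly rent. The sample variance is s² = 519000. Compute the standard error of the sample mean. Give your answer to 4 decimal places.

Under SRS without replacement, Var(ȳ) = (1 − f)·s²/n with f = n/N = 1907/25746 = 0.07406976.
Var(ȳ) = (1 − 0.07406976)·519000/1907 = 0.92593024·272.15522 = 251.99675.
SE(ȳ) = √(251.99675) = 15.8744.

15.8744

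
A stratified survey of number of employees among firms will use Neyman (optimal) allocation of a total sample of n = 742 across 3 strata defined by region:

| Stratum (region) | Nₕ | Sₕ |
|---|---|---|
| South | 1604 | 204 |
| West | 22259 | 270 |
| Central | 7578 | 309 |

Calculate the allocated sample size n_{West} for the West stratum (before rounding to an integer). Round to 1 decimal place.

Neyman allocation: nₕ = n·NₕSₕ / Σⱼ NⱼSⱼ.
Σ NⱼSⱼ = 1604·204 + 22259·270 + 7578·309 = 8.678748 × 10^6.
n_{West} = 742·22259·270 / (8.678748 × 10^6) = 513.8.

513.8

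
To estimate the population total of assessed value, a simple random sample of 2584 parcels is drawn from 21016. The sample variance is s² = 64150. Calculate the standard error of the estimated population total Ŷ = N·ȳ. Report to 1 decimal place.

98064.8

Var(Ŷ) = N²·Var(ȳ) = N²·(1 − n/N)·s²/n.
f = 2584/21016 = 0.12295394; Var(ȳ) = 0.87704606·64150/2584 = 21.773415.
Var(Ŷ) = 21016² · 21.773415 = 9.6167133 × 10^9.
SE(Ŷ) = √(9.6167133 × 10^9) = 98064.8.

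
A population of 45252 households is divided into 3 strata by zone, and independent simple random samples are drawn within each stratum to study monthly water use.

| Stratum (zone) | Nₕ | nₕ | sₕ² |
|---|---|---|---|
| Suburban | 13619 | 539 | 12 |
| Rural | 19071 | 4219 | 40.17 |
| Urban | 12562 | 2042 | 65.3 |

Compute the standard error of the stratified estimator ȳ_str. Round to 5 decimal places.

Var(ȳ_str) = Σₕ Wₕ²(1 − fₕ)sₕ²/nₕ with Wₕ = Nₕ/N, N = 45252.
Suburban: Wₕ = 0.30095907; term = 0.30095907²·(1 − 0.03957706)·12/539 = 0.0019367336.
Rural: Wₕ = 0.42143994; term = 0.42143994²·(1 − 0.22122595)·40.17/4219 = 0.0013169678.
Urban: Wₕ = 0.27760099; term = 0.27760099²·(1 − 0.16255373)·65.3/2042 = 0.0020637468.
Sum = 0.0053174482.
SE = √(0.0053174482) = 0.07292.

0.07292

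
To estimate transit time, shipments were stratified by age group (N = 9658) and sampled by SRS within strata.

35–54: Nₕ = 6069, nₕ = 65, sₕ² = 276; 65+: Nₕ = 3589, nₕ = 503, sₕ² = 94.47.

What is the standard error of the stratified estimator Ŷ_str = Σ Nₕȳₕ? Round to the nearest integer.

Var(Ŷ_str) = Σₕ Nₕ²(1 − fₕ)sₕ²/nₕ.
35–54: 6069²·(1 − 65/6069)·276/65 = 1.5472253 × 10^8.
65+: 3589²·(1 − 503/3589)·94.47/503 = 2.0801531 × 10^6.
Sum = 1.5680268 × 10^8.
SE = √(1.5680268 × 10^8) = 12522.

12522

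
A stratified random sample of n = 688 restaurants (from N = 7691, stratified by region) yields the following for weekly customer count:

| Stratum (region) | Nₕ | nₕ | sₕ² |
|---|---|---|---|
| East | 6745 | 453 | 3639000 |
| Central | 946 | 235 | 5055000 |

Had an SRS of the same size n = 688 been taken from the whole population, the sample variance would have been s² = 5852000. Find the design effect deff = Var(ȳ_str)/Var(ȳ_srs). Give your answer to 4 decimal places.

0.7758

Var(ȳ_str) = Σ Wₕ²(1−fₕ)sₕ²/nₕ with Wₕ = Nₕ/7691:
  East: (6745/7691)²·(1−453/6745)·3639000/453 = 5763.5345
  Central: (946/7691)²·(1−235/946)·5055000/235 = 244.59547
  → Var(ȳ_str) = 6008.13.
Var(ȳ_srs) = (1 − 688/7691)·5852000/688 = 7744.9246.
deff = 6008.13 / 7744.9246 = 0.7758.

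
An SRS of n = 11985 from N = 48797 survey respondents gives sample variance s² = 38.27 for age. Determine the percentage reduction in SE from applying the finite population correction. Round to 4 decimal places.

f = n/N = 11985/48797 = 0.24560936.
SE_no-fpc = √(s²/n) = 0.056508036; SE_fpc = √((1−f)s²/n) = 0.04908043.
Ratio = √(1−f) = 0.86855664. Reduction = 100·(1 − 0.86855664) = 13.1443%.

13.1443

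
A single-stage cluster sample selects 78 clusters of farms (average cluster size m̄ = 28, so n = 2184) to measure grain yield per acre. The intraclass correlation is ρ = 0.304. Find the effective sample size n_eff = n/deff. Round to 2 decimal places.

237.19

deff = 1 + (28 − 1)·0.304 = 1 + 8.208 = 9.208.
n_eff = 2184 / 9.208 = 237.19.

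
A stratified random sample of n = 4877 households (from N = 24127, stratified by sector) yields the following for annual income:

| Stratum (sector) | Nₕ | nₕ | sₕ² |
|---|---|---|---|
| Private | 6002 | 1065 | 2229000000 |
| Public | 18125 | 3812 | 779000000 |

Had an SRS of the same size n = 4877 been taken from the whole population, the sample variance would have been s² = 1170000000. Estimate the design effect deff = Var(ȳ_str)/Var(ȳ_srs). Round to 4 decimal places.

Var(ȳ_str) = Σ Wₕ²(1−fₕ)sₕ²/nₕ with Wₕ = Nₕ/24127:
  Private: (6002/24127)²·(1−1065/6002)·2229000000/1065 = 106540.06
  Public: (18125/24127)²·(1−3812/18125)·779000000/3812 = 91072.363
  → Var(ȳ_str) = 197612.42.
Var(ȳ_srs) = (1 − 4877/24127)·1170000000/4877 = 191408.19.
deff = 197612.42 / 191408.19 = 1.0324.

1.0324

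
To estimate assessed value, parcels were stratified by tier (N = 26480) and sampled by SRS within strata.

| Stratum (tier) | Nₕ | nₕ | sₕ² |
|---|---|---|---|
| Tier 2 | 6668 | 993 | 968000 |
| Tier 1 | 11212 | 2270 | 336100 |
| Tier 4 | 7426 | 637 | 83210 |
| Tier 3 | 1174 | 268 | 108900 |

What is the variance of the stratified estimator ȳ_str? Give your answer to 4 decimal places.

Var(ȳ_str) = Σₕ Wₕ²(1 − fₕ)sₕ²/nₕ with Wₕ = Nₕ/N, N = 26480.
Tier 2: Wₕ = 0.25181269; term = 0.25181269²·(1 − 0.14892022)·968000/993 = 52.607977.
Tier 1: Wₕ = 0.42341390; term = 0.42341390²·(1 − 0.20246165)·336100/2270 = 21.170175.
Tier 4: Wₕ = 0.28043807; term = 0.28043807²·(1 − 0.08577969)·83210/637 = 9.3920605.
Tier 3: Wₕ = 0.04433535; term = 0.04433535²·(1 − 0.22827939)·108900/268 = 0.61638693.
Sum = 83.786599.

83.7866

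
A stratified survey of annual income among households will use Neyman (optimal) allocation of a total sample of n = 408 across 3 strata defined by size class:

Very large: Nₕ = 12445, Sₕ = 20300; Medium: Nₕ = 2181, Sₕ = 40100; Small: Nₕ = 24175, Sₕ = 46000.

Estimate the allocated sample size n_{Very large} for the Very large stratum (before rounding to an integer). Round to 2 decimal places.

70.98

Neyman allocation: nₕ = n·NₕSₕ / Σⱼ NⱼSⱼ.
Σ NⱼSⱼ = 12445·20300 + 2181·40100 + 24175·46000 = 1.4521416 × 10^9.
n_{Very large} = 408·12445·20300 / (1.4521416 × 10^9) = 70.98.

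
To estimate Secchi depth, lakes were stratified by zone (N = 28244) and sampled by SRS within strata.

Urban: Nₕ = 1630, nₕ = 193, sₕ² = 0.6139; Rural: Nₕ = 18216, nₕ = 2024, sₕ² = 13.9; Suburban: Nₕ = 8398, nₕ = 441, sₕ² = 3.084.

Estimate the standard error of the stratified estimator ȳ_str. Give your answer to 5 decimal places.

Var(ȳ_str) = Σₕ Wₕ²(1 − fₕ)sₕ²/nₕ with Wₕ = Nₕ/N, N = 28244.
Urban: Wₕ = 0.05771137; term = 0.05771137²·(1 − 0.11840491)·0.6139/193 = 9.3396863 × 10^-6.
Rural: Wₕ = 0.64495114; term = 0.64495114²·(1 − 0.11111111)·13.9/2024 = 0.0025392496.
Suburban: Wₕ = 0.29733749; term = 0.29733749²·(1 − 0.05251250)·3.084/441 = 5.8579897 × 10^-4.
Sum = 0.0031343883.
SE = √(0.0031343883) = 0.05599.

0.05599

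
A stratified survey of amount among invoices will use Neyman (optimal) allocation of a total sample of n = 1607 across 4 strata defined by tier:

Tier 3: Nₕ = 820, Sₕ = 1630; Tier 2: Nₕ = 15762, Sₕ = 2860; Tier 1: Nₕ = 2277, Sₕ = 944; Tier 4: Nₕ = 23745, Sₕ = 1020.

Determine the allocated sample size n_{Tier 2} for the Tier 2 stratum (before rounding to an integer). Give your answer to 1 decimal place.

995.3

Neyman allocation: nₕ = n·NₕSₕ / Σⱼ NⱼSⱼ.
Σ NⱼSⱼ = 820·1630 + 15762·2860 + 2277·944 + 23745·1020 = 7.2785308 × 10^7.
n_{Tier 2} = 1607·15762·2860 / (7.2785308 × 10^7) = 995.3.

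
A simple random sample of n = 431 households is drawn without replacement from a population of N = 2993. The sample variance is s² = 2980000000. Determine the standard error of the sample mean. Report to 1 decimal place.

Under SRS without replacement, Var(ȳ) = (1 − f)·s²/n with f = n/N = 431/2993 = 0.14400267.
Var(ȳ) = (1 − 0.14400267)·2980000000/431 = 0.85599733·6.9141531 × 10^6 = 5.9184966 × 10^6.
SE(ȳ) = √(5.9184966 × 10^6) = 2432.8.

2432.8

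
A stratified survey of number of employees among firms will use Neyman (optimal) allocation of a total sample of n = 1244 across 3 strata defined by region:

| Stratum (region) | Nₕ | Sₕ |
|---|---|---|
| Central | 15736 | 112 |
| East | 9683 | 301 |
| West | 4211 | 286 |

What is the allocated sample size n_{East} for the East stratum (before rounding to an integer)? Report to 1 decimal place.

Neyman allocation: nₕ = n·NₕSₕ / Σⱼ NⱼSⱼ.
Σ NⱼSⱼ = 15736·112 + 9683·301 + 4211·286 = 5.881361 × 10^6.
n_{East} = 1244·9683·301 / (5.881361 × 10^6) = 616.5.

616.5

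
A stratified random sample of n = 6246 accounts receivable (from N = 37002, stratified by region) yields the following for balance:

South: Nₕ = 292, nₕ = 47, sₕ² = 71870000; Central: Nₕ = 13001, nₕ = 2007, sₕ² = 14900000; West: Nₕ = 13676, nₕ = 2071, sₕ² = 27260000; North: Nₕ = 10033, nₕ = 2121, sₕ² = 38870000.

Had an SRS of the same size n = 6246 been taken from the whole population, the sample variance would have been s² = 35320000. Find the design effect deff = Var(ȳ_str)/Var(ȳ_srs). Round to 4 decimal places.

0.7326

Var(ȳ_str) = Σ Wₕ²(1−fₕ)sₕ²/nₕ with Wₕ = Nₕ/37002:
  South: (292/37002)²·(1−47/292)·71870000/47 = 79.900284
  Central: (13001/37002)²·(1−2007/13001)·14900000/2007 = 775.03442
  West: (13676/37002)²·(1−2071/13676)·27260000/2071 = 1525.807
  North: (10033/37002)²·(1−2121/10033)·38870000/2121 = 1062.5284
  → Var(ȳ_str) = 3443.2701.
Var(ȳ_srs) = (1 − 6246/37002)·35320000/6246 = 4700.2761.
deff = 3443.2701 / 4700.2761 = 0.7326.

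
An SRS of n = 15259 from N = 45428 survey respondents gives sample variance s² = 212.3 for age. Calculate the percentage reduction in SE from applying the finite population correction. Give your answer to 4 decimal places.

f = n/N = 15259/45428 = 0.33589416.
SE_no-fpc = √(s²/n) = 0.11795381; SE_fpc = √((1−f)s²/n) = 0.096123729.
Ratio = √(1−f) = 0.81492689. Reduction = 100·(1 − 0.81492689) = 18.5073%.

18.5073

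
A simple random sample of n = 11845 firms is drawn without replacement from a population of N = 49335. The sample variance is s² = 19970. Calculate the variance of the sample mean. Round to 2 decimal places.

1.28

Under SRS without replacement, Var(ȳ) = (1 − f)·s²/n with f = n/N = 11845/49335 = 0.24009324.
Var(ȳ) = (1 − 0.24009324)·19970/11845 = 0.75990676·1.6859434 = 1.2811598.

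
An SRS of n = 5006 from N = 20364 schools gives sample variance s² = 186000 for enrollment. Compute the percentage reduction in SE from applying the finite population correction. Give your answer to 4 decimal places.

f = n/N = 5006/20364 = 0.24582597.
SE_no-fpc = √(s²/n) = 6.0955241; SE_fpc = √((1−f)s²/n) = 5.2935478.
Ratio = √(1−f) = 0.86843194. Reduction = 100·(1 − 0.86843194) = 13.1568%.

13.1568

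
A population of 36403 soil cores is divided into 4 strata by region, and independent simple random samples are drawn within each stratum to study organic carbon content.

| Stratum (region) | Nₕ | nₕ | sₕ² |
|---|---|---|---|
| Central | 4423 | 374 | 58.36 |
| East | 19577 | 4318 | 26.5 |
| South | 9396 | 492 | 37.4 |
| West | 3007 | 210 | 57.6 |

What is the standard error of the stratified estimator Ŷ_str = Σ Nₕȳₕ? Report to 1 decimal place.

Var(Ŷ_str) = Σₕ Nₕ²(1 − fₕ)sₕ²/nₕ.
Central: 4423²·(1 − 374/4423)·58.36/374 = 2.7945276 × 10^6.
East: 19577²·(1 − 4318/19577)·26.5/4318 = 1.8333081 × 10^6.
South: 9396²·(1 − 492/9396)·37.4/492 = 6.3596711 × 10^6.
West: 3007²·(1 − 210/3007)·57.6/210 = 2.3069017 × 10^6.
Sum = 1.3294409 × 10^7.
SE = √(1.3294409 × 10^7) = 3646.1.

3646.1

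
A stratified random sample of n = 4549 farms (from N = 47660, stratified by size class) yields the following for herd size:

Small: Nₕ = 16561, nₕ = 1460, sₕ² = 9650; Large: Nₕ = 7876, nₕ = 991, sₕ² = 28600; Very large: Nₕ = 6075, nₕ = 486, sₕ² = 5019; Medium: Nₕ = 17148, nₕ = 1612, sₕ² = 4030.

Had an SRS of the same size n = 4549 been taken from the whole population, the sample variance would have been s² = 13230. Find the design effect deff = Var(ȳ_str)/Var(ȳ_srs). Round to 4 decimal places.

Var(ȳ_str) = Σ Wₕ²(1−fₕ)sₕ²/nₕ with Wₕ = Nₕ/47660:
  Small: (16561/47660)²·(1−1460/16561)·9650/1460 = 0.72771051
  Large: (7876/47660)²·(1−991/7876)·28600/991 = 0.68895992
  Very large: (6075/47660)²·(1−486/6075)·5019/486 = 0.15436657
  Medium: (17148/47660)²·(1−1612/17148)·4030/1612 = 0.29321394
  → Var(ȳ_str) = 1.8642509.
Var(ȳ_srs) = (1 − 4549/47660)·13230/4549 = 2.6307402.
deff = 1.8642509 / 2.6307402 = 0.7086.

0.7086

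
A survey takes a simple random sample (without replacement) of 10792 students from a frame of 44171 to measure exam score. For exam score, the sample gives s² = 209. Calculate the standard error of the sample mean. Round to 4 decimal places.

0.1210

Under SRS without replacement, Var(ȳ) = (1 − f)·s²/n with f = n/N = 10792/44171 = 0.24432320.
Var(ȳ) = (1 − 0.24432320)·209/10792 = 0.75567680·0.019366197 = 0.014634586.
SE(ȳ) = √(0.014634586) = 0.1210.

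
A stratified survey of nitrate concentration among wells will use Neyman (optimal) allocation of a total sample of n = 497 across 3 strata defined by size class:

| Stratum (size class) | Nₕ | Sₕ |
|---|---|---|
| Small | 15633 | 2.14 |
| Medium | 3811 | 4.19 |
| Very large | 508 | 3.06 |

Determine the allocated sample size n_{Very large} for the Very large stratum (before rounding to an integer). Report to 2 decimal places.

Neyman allocation: nₕ = n·NₕSₕ / Σⱼ NⱼSⱼ.
Σ NⱼSⱼ = 15633·2.14 + 3811·4.19 + 508·3.06 = 50977.19.
n_{Very large} = 497·508·3.06 / 50977.19 = 15.16.

15.16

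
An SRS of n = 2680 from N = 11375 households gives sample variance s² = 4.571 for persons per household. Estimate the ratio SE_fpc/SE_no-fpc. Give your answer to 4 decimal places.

f = n/N = 2680/11375 = 0.23560440.
SE_no-fpc = √(s²/n) = 0.041298874; SE_fpc = √((1−f)s²/n) = 0.03610749.
Ratio = √(1−f) = 0.87429721.

0.8743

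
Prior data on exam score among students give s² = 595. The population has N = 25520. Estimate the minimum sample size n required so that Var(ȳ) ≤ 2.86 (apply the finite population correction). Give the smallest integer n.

207

Without fpc, n₀ = s²/D = 595/2.86 = 208.0420.
With fpc, (1 − n/N)·s²/n ≤ D requires n ≥ n₀/(1 + n₀/N) = 208.0420/(1 + 208.0420/25520) = 206.3597.
Rounding up, n = 207.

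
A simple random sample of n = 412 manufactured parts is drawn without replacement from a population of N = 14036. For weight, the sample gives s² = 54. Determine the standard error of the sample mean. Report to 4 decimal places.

Under SRS without replacement, Var(ȳ) = (1 − f)·s²/n with f = n/N = 412/14036 = 0.02935309.
Var(ȳ) = (1 − 0.02935309)·54/412 = 0.97064691·0.13106796 = 0.12722071.
SE(ȳ) = √(0.12722071) = 0.3567.

0.3567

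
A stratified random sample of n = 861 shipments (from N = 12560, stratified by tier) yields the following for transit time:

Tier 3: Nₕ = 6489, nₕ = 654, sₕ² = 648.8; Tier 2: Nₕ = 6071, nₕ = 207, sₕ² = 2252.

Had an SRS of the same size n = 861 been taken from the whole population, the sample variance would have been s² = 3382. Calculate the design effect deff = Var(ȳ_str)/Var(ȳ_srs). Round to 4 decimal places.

Var(ȳ_str) = Σ Wₕ²(1−fₕ)sₕ²/nₕ with Wₕ = Nₕ/12560:
  Tier 3: (6489/12560)²·(1−654/6489)·648.8/654 = 0.23810716
  Tier 2: (6071/12560)²·(1−207/6071)·2252/207 = 2.4551213
  → Var(ȳ_str) = 2.6932285.
Var(ȳ_srs) = (1 − 861/12560)·3382/861 = 3.6587232.
deff = 2.6932285 / 3.6587232 = 0.7361.

0.7361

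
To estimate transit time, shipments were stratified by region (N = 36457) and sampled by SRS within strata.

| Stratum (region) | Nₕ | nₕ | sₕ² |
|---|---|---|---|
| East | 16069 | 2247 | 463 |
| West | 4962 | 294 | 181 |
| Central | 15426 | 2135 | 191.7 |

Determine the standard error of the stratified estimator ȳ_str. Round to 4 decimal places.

Var(ȳ_str) = Σₕ Wₕ²(1 − fₕ)sₕ²/nₕ with Wₕ = Nₕ/N, N = 36457.
East: Wₕ = 0.44076583; term = 0.44076583²·(1 − 0.13983446)·463/2247 = 0.034433074.
West: Wₕ = 0.13610555; term = 0.13610555²·(1 − 0.05925030)·181/294 = 0.010728944.
Central: Wₕ = 0.42312862; term = 0.42312862²·(1 − 0.13840270)·191.7/2135 = 0.013850752.
Sum = 0.05901277.
SE = √(0.05901277) = 0.2429.

0.2429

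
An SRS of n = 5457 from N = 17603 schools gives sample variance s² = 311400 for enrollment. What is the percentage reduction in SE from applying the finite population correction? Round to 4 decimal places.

f = n/N = 5457/17603 = 0.31000398.
SE_no-fpc = √(s²/n) = 7.554093; SE_fpc = √((1−f)s²/n) = 6.2748828.
Ratio = √(1−f) = 0.83065999. Reduction = 100·(1 − 0.83065999) = 16.9340%.

16.9340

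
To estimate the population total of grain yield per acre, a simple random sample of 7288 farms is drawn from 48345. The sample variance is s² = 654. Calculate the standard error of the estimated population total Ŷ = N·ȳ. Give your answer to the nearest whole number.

13346

Var(Ŷ) = N²·Var(ȳ) = N²·(1 − n/N)·s²/n.
f = 7288/48345 = 0.15074982; Var(ȳ) = 0.84925018·654/7288 = 0.076208784.
Var(Ŷ) = 48345² · 0.076208784 = 1.7811814 × 10^8.
SE(Ŷ) = √(1.7811814 × 10^8) = 13346.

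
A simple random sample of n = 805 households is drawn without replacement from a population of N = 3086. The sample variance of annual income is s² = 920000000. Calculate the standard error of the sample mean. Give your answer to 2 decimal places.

919.10

Under SRS without replacement, Var(ȳ) = (1 − f)·s²/n with f = n/N = 805/3086 = 0.26085548.
Var(ȳ) = (1 − 0.26085548)·920000000/805 = 0.73914452·1.1428571 × 10^6 = 844736.6.
SE(ȳ) = √(844736.6) = 919.10.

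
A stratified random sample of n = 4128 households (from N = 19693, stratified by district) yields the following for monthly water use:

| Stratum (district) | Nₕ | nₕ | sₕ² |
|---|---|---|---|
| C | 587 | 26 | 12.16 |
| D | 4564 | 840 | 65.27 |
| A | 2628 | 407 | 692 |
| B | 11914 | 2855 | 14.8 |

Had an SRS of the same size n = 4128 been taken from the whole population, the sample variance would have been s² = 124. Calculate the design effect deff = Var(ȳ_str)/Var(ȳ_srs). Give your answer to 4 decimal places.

1.2987

Var(ȳ_str) = Σ Wₕ²(1−fₕ)sₕ²/nₕ with Wₕ = Nₕ/19693:
  C: (587/19693)²·(1−26/587)·12.16/26 = 3.9713433 × 10^-4
  D: (4564/19693)²·(1−840/4564)·65.27/840 = 0.0034053823
  A: (2628/19693)²·(1−407/2628)·692/407 = 0.025589503
  B: (11914/19693)²·(1−2855/11914)·14.8/2855 = 0.001442679
  → Var(ȳ_str) = 0.030834699.
Var(ȳ_srs) = (1 − 4128/19693)·124/4128 = 0.023742106.
deff = 0.030834699 / 0.023742106 = 1.2987.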